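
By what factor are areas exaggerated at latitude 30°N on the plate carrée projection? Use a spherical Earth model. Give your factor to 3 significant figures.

For the equirectangular projection with φ₀ = 0 (plate carrée), h = 1 along meridians and k = sec φ along parallels.
Areal scale = h·k = 1 × sec φ; at 30°, h = 1.000, k = 1.155, so h·k = 1.155.

1.15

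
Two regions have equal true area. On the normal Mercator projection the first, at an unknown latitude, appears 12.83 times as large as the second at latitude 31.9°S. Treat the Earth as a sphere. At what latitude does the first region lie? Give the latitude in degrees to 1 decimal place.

Mercator areal scale is sec²φ, so apparent-area ratio = sec²φ₁ / sec²φ₂ = cos²φ₂ / cos²φ₁.
cos²φ₂ / cos²φ₁ = 12.83  ⇒  cos φ₁ = cos 31.9° / √12.83 = 0.8490/3.582 = 0.2370.
φ₁ = arccos(0.2370) ≈ 76.3°.

76.3°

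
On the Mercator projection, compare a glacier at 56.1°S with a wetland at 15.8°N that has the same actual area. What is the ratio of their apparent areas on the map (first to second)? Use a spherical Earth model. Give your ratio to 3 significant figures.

Mercator areal scale is sec²φ.
At 56.1°: sec²(56.1°) = 1/0.5577² = 3.215.
At 15.8°: sec²(15.8°) = 1/0.9622² = 1.080.
Ratio = 3.215/1.080 = cos²(15.8°)/cos²(56.1°) ≈ 2.98.

2.98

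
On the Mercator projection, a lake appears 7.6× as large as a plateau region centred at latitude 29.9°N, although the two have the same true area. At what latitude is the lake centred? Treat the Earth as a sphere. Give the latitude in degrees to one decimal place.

71.7°

On Mercator, (apparent₁)/(apparent₂) = sec²φ₁ / sec²φ₂ when true areas are equal.
cos²φ₂ / cos²φ₁ = 7.6  ⇒  cos φ₁ = cos 29.9° / √7.6 = 0.8669/2.757 = 0.3145.
φ₁ = arccos(0.3145) ≈ 71.7°.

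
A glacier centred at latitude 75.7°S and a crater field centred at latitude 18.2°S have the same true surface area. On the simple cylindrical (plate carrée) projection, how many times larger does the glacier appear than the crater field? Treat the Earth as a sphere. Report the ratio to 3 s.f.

In the plate carrée (x = Rλ, y = Rφ), meridians are true-scale (h = 1) and parallels are stretched by k = sec φ.
Areal scale at 75.7°: h·k = 1.000 × 4.049 = 4.049.
Areal scale at 18.2°: h·k = 1.000 × 1.053 = 1.053.
Ratio = 4.049/1.053 ≈ 3.85.

3.85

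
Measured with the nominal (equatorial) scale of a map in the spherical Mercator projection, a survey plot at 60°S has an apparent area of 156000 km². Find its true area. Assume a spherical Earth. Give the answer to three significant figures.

39000 km²

Mercator is conformal, so the point scale is isotropic: h = k = sec φ = 1/cos φ.
Areal scale = k² = sec²φ = 1/cos²(60°) = 1/0.5000² = 4.000.
True area = apparent / (areal scale) = 156000 / 4.000 ≈ 39000 km².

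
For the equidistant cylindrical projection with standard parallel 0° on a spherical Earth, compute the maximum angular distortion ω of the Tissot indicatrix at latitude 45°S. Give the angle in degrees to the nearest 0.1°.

In the plate carrée (x = Rλ, y = Rφ), meridians are true-scale (h = 1) and parallels are stretched by k = sec φ.
At 45°: h = 1.000, k = 1.414; principal scales a = 1.414, b = 1.000.
sin(ω/2) = (a − b)/(a + b) = 0.4142/2.414 = 0.1716, so ω = 2 arcsin(0.1716) ≈ 19.8°.

19.8°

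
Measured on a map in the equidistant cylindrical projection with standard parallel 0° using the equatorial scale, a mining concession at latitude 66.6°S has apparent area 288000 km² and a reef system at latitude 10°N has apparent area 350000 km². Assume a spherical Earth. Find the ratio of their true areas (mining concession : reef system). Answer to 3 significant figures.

Plate carrée has h = 1 and k = sec φ, giving areal scale sec φ; true area = (apparent area) · cos φ.
True area of mining concession: 288000 × cos(66.6°) = 288000 × 0.3971 = 114400 km².
True area of reef system: 350000 × cos(10°) = 350000 × 0.9848 = 344700 km².
Ratio = 114400 / 344700 ≈ 0.332.

0.332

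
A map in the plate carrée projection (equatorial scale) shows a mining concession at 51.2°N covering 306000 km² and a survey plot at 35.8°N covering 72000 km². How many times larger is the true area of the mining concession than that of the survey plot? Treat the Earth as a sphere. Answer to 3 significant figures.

3.28

On the plate carrée, areal scale = h·k = 1 × sec φ, so true area = apparent × cos φ.
True area of mining concession: 306000 × cos(51.2°) = 306000 × 0.6266 = 191700 km².
True area of survey plot: 72000 × cos(35.8°) = 72000 × 0.8111 = 58400 km².
Ratio = 191700 / 58400 ≈ 3.28.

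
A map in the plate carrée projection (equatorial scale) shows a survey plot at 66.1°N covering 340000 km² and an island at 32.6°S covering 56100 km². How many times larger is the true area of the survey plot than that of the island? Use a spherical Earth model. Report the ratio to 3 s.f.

2.91

Plate carrée has h = 1 and k = sec φ, giving areal scale sec φ; true area = (apparent area) · cos φ.
True area of survey plot: 340000 × cos(66.1°) = 340000 × 0.4051 = 137700 km².
True area of island: 56100 × cos(32.6°) = 56100 × 0.8425 = 47260 km².
Ratio = 137700 / 47260 ≈ 2.91.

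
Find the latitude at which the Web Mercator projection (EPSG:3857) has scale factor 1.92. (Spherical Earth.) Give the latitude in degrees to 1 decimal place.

58.6°

Mercator scale is k = sec φ = 1/cos φ.
1/cos φ = 1.92  ⇒  cos φ = 0.5208  ⇒  φ = arccos(0.5208) ≈ 58.6°.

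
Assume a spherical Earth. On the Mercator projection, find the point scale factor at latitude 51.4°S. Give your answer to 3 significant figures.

For Mercator, h = k = sec φ (a conformal cylindrical projection has a single point scale, 1/cos φ).
k = 1/cos 51.4° = 1/0.6239 = 1.603.

1.60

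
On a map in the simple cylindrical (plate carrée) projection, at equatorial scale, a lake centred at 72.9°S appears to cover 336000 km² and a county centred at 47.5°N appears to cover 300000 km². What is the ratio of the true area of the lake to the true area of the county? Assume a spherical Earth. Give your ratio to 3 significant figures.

0.487

Plate carrée has h = 1 and k = sec φ, giving areal scale sec φ; true area = (apparent area) · cos φ.
True area of lake: 336000 × cos(72.9°) = 336000 × 0.2940 = 98800 km².
True area of county: 300000 × cos(47.5°) = 300000 × 0.6756 = 202700 km².
Ratio = 98800 / 202700 ≈ 0.487.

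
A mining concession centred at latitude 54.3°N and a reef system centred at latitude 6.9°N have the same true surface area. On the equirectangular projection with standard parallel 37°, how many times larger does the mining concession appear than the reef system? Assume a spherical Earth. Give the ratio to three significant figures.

The equidistant cylindrical projection with φ₀ = 37° has h = 1 (meridians true) and k = cos φ₀ / cos φ along parallels.
Areal scale at 54.3°: h·k = 1.000 × 1.369 = 1.369.
Areal scale at 6.9°: h·k = 1.000 × 0.8045 = 0.8045.
Ratio = 1.369/0.8045 ≈ 1.70.

1.70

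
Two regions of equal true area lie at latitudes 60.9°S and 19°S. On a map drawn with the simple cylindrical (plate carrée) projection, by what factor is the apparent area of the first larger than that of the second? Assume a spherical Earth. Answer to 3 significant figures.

1.94

For the equirectangular projection with φ₀ = 0 (plate carrée), h = 1 along meridians and k = sec φ along parallels.
Areal scale at 60.9°: h·k = 1.000 × 2.056 = 2.056.
Areal scale at 19°: h·k = 1.000 × 1.058 = 1.058.
Ratio = 2.056/1.058 ≈ 1.94.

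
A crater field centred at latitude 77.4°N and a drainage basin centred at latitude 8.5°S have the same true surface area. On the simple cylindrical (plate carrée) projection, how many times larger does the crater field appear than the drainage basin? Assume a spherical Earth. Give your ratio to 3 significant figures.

4.53

Plate carrée maps x = Rλ, y = Rφ. The meridian scale is h = 1 and the parallel scale is k = 1/cos φ = sec φ.
Areal scale at 77.4°: h·k = 1.000 × 4.584 = 4.584.
Areal scale at 8.5°: h·k = 1.000 × 1.011 = 1.011.
Ratio = 4.584/1.011 ≈ 4.53.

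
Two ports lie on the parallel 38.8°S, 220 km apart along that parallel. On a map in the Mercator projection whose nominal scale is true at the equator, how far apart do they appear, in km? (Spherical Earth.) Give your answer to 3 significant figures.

For Mercator, h = k = sec φ (a conformal cylindrical projection has a single point scale, 1/cos φ).
Along the parallel, k = sec 38.8° = 1/0.7793 = 1.283.
Map distance = 220 × 1.283 ≈ 282 km.

282 km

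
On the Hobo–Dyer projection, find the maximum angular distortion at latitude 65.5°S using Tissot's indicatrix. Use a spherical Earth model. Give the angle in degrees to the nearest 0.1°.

69.6°

The Hobo–Dyer projection is cylindrical equal-area with φ₀ = 37.5°. Cylindrical equal-area (φ₀ = 37.5°): h = cos φ / cos 37.5° along meridians, k = cos 37.5° / cos φ along parallels; h·k = 1.
At 65.5°: h = 0.5227, k = 1.913; principal scales a = 1.913, b = 0.5227.
sin(ω/2) = (a − b)/(a + b) = 1.390/2.436 = 0.5708, so ω = 2 arcsin(0.5708) ≈ 69.6°.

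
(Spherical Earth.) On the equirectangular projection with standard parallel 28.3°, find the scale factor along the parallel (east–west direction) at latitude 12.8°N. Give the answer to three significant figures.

0.903

With standard parallel φ₀ = 28.3°, the equirectangular projection gives x = Rλ cos φ₀, y = Rφ, so h = 1 and k = cos 28.3° / cos φ.
k = cos 28.3° / cos 12.8° = 0.8805/0.9751 = 0.9029.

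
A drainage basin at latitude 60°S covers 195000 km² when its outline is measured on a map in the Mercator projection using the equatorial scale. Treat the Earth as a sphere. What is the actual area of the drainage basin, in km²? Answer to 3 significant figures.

Mercator is conformal, so the point scale is isotropic: h = k = sec φ = 1/cos φ.
Areal scale = k² = sec²φ = 1/cos²(60°) = 1/0.5000² = 4.000.
True area = apparent / (areal scale) = 195000 / 4.000 ≈ 48800 km².

48800 km²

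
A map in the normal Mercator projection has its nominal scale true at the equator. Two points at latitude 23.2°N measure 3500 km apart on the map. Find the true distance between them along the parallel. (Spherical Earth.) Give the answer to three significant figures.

For Mercator, h = k = sec φ (a conformal cylindrical projection has a single point scale, 1/cos φ).
Along the parallel at 23.2°, map distances are exaggerated by k = sec 23.2° = 1.088.
True distance = 3500 / 1.088 = 3500 × cos 23.2° ≈ 3220 km.

3220 km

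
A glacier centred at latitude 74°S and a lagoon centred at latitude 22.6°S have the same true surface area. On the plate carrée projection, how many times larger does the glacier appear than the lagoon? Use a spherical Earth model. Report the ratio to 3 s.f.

In the plate carrée (x = Rλ, y = Rφ), meridians are true-scale (h = 1) and parallels are stretched by k = sec φ.
Areal scale at 74°: h·k = 1.000 × 3.628 = 3.628.
Areal scale at 22.6°: h·k = 1.000 × 1.083 = 1.083.
Ratio = 3.628/1.083 ≈ 3.35.

3.35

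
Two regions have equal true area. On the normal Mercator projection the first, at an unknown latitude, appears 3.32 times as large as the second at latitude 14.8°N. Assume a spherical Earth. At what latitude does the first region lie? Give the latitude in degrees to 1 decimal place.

58.0°

On Mercator, (apparent₁)/(apparent₂) = sec²φ₁ / sec²φ₂ when true areas are equal.
cos²φ₂ / cos²φ₁ = 3.32  ⇒  cos φ₁ = cos 14.8° / √3.32 = 0.9668/1.822 = 0.5306.
φ₁ = arccos(0.5306) ≈ 58.0°.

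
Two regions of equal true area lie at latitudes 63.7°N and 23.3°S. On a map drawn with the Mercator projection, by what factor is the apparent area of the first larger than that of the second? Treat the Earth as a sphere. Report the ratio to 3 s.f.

4.30

Mercator is conformal with k = sec φ, so areal scale = k² = sec²φ.
At 63.7°: sec²(63.7°) = 1/0.4431² = 5.094.
At 23.3°: sec²(23.3°) = 1/0.9184² = 1.185.
Ratio = 5.094/1.185 = cos²(23.3°)/cos²(63.7°) ≈ 4.30.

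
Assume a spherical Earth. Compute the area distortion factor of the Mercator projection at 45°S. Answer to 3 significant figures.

For Mercator, h = k = sec φ (a conformal cylindrical projection has a single point scale, 1/cos φ).
Areal scale = k² = sec²φ = 1/cos²(45°) = 1/0.7071² = 2.000.

2.00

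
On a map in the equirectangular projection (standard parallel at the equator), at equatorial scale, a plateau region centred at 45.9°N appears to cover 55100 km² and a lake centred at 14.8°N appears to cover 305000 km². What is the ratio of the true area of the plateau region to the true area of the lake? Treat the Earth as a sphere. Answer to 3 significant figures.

0.130

On the plate carrée, areal scale = h·k = 1 × sec φ, so true area = apparent × cos φ.
True area of plateau region: 55100 × cos(45.9°) = 55100 × 0.6959 = 38340 km².
True area of lake: 305000 × cos(14.8°) = 305000 × 0.9668 = 294900 km².
Ratio = 38340 / 294900 ≈ 0.130.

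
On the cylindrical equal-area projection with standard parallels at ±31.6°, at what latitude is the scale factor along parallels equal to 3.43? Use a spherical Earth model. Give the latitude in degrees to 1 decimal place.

A cylindrical equal-area projection with standard parallel φ₀ has meridian scale h = cos φ / cos φ₀ and parallel scale k = cos φ₀ / cos φ (so areas are preserved, h·k = 1).
k = cos φ₀ / cos φ = 3.43  ⇒  cos φ = cos 31.6° / 3.43 = 0.2483.
φ = arccos(0.2483) ≈ 75.6°.

75.6°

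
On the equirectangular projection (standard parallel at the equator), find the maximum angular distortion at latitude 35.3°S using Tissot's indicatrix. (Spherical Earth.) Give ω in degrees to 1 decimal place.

11.6°

In the plate carrée (x = Rλ, y = Rφ), meridians are true-scale (h = 1) and parallels are stretched by k = sec φ.
At 35.3°: h = 1.000, k = 1.225; principal scales a = 1.225, b = 1.000.
sin(ω/2) = (a − b)/(a + b) = 0.2253/2.225 = 0.1012, so ω = 2 arcsin(0.1012) ≈ 11.6°.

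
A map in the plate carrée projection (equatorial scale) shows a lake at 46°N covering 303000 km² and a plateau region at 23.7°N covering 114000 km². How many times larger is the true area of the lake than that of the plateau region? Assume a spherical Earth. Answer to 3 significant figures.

Plate carrée has h = 1 and k = sec φ, giving areal scale sec φ; true area = (apparent area) · cos φ.
True area of lake: 303000 × cos(46°) = 303000 × 0.6947 = 210500 km².
True area of plateau region: 114000 × cos(23.7°) = 114000 × 0.9157 = 104400 km².
Ratio = 210500 / 104400 ≈ 2.02.

2.02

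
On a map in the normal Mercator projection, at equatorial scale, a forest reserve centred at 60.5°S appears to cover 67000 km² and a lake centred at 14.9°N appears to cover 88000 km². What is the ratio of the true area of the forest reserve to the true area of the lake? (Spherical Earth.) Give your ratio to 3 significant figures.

0.198

Mercator's areal exaggeration is sec²φ; hence true area = (apparent area) · cos²φ.
True area of forest reserve: 67000 × cos²(60.5°) = 67000 × 0.2425 = 16250 km².
True area of lake: 88000 × cos²(14.9°) = 88000 × 0.9339 = 82180 km².
Ratio = 16250 / 82180 ≈ 0.198.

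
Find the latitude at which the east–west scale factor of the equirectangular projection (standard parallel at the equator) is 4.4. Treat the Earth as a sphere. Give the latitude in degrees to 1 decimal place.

76.9°

Plate carrée: h = 1, k = sec φ along parallels.
sec φ = 4.4  ⇒  cos φ = 0.2273  ⇒  φ ≈ 76.9°.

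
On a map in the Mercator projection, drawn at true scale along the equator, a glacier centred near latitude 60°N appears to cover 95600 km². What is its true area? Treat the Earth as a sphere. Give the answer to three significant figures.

The Mercator projection is conformal; its linear scale factor is the same in every direction and equals sec φ = 1/cos φ.
Areal scale = k² = sec²φ = 1/cos²(60°) = 1/0.5000² = 4.000.
True area = apparent / (areal scale) = 95600 / 4.000 ≈ 23900 km².

23900 km²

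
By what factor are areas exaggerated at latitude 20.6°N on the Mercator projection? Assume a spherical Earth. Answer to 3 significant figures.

Mercator is conformal, so the point scale is isotropic: h = k = sec φ = 1/cos φ.
Areal scale = k² = sec²φ = 1/cos²(20.6°) = 1/0.9361² = 1.141.

1.14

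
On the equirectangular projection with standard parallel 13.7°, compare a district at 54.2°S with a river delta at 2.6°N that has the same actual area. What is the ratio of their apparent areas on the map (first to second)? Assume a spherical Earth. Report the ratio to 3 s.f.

1.71

In the equirectangular projection with standard parallel φ₀ = 13.7° (x = Rλ cos φ₀, y = Rφ), meridians are true-scale (h = 1) and the parallel scale is k = cos φ₀ / cos φ.
Areal scale at 54.2°: h·k = 1.000 × 1.661 = 1.661.
Areal scale at 2.6°: h·k = 1.000 × 0.9726 = 0.9726.
Ratio = 1.661/0.9726 ≈ 1.71.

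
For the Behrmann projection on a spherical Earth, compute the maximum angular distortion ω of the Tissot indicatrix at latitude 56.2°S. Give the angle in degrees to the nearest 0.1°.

49.1°

The Behrmann projection is cylindrical equal-area with φ₀ = 30°. A cylindrical equal-area projection with standard parallel φ₀ has meridian scale h = cos φ / cos φ₀ and parallel scale k = cos φ₀ / cos φ (so areas are preserved, h·k = 1).
At 56.2°: h = 0.6424, k = 1.557; principal scales a = 1.557, b = 0.6424.
sin(ω/2) = (a − b)/(a + b) = 0.9144/2.199 = 0.4158, so ω = 2 arcsin(0.4158) ≈ 49.1°.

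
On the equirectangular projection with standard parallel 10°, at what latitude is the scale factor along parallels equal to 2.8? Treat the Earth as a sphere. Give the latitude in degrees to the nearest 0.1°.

69.4°

The equidistant cylindrical projection with φ₀ = 10° has h = 1 (meridians true) and k = cos φ₀ / cos φ along parallels.
k = cos φ₀ / cos φ = 2.8  ⇒  cos φ = cos 10° / 2.8 = 0.3517.
φ = arccos(0.3517) ≈ 69.4°.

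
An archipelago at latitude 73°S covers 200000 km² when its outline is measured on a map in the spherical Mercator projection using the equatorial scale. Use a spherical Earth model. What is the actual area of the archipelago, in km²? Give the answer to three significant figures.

17100 km²

The Mercator projection is conformal; its linear scale factor is the same in every direction and equals sec φ = 1/cos φ.
Areal scale = k² = sec²φ = 1/cos²(73°) = 1/0.2924² = 11.70.
True area = apparent / (areal scale) = 200000 / 11.70 ≈ 17100 km².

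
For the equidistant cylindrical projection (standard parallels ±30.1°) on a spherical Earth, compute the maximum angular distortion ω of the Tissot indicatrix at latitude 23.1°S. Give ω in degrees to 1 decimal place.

The equidistant cylindrical projection with φ₀ = 30.1° has h = 1 (meridians true) and k = cos φ₀ / cos φ along parallels.
At 23.1°: h = 1.000, k = 0.9406; principal scales a = 1.000, b = 0.9406.
sin(ω/2) = (a − b)/(a + b) = 0.05944/1.941 = 0.03063, so ω = 2 arcsin(0.03063) ≈ 3.5°.

3.5°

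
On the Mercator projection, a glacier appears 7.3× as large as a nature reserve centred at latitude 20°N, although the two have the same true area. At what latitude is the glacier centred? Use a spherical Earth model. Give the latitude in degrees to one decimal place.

On Mercator, (apparent₁)/(apparent₂) = sec²φ₁ / sec²φ₂ when true areas are equal.
cos²φ₂ / cos²φ₁ = 7.3  ⇒  cos φ₁ = cos 20° / √7.3 = 0.9397/2.702 = 0.3478.
φ₁ = arccos(0.3478) ≈ 69.6°.

69.6°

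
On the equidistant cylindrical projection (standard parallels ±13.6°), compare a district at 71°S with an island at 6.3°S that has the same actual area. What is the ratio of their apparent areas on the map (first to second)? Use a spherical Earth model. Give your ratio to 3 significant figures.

3.05

The equidistant cylindrical projection with φ₀ = 13.6° has h = 1 (meridians true) and k = cos φ₀ / cos φ along parallels.
Areal scale at 71°: h·k = 1.000 × 2.985 = 2.985.
Areal scale at 6.3°: h·k = 1.000 × 0.9779 = 0.9779.
Ratio = 2.985/0.9779 ≈ 3.05.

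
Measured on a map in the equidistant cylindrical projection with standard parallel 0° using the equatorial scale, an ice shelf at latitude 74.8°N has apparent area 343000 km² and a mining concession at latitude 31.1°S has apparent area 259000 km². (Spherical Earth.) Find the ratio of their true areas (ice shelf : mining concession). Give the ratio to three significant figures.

0.406

On the plate carrée, areal scale = h·k = 1 × sec φ, so true area = apparent × cos φ.
True area of ice shelf: 343000 × cos(74.8°) = 343000 × 0.2622 = 89930 km².
True area of mining concession: 259000 × cos(31.1°) = 259000 × 0.8563 = 221800 km².
Ratio = 89930 / 221800 ≈ 0.406.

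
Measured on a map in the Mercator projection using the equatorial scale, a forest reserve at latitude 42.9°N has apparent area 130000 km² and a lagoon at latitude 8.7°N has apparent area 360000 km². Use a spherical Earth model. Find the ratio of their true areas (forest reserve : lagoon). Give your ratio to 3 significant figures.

On Mercator the areal scale is sec²φ, so true area = apparent × cos²φ.
True area of forest reserve: 130000 × cos²(42.9°) = 130000 × 0.5366 = 69760 km².
True area of lagoon: 360000 × cos²(8.7°) = 360000 × 0.9771 = 351800 km².
Ratio = 69760 / 351800 ≈ 0.198.

0.198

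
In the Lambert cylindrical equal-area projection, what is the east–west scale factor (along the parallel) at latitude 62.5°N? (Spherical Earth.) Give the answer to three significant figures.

2.17

The Lambert cylindrical equal-area projection is the cylindrical equal-area projection with its standard parallel at the equator (φ₀ = 0). Cylindrical equal-area (φ₀ = 0°): h = cos φ / cos 0° along meridians, k = cos 0° / cos φ along parallels; h·k = 1.
k = cos 0° / cos 62.5° = 1.000/0.4617 = 2.166.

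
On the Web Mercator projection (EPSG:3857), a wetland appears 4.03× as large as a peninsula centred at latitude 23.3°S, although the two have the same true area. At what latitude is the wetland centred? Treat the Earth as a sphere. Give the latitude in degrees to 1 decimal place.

62.8°

For equal true areas on Mercator, apparent areas scale as sec²φ, so the ratio is cos²φ₂ / cos²φ₁.
cos²φ₂ / cos²φ₁ = 4.03  ⇒  cos φ₁ = cos 23.3° / √4.03 = 0.9184/2.007 = 0.4575.
φ₁ = arccos(0.4575) ≈ 62.8°.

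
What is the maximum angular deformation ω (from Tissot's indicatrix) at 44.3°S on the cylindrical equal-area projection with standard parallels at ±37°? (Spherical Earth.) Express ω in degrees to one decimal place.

12.5°

Cylindrical equal-area (φ₀ = 37°): h = cos φ / cos 37° along meridians, k = cos 37° / cos φ along parallels; h·k = 1.
At 44.3°: h = 0.8961, k = 1.116; principal scales a = 1.116, b = 0.8961.
sin(ω/2) = (a − b)/(a + b) = 0.2197/2.012 = 0.1092, so ω = 2 arcsin(0.1092) ≈ 12.5°.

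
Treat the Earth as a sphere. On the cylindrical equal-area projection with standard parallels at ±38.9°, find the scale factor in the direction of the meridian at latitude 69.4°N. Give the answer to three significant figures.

0.452

For cylindrical equal-area with standard parallel φ₀, h = cos φ / cos φ₀ and k = cos φ₀ / cos φ, so h·k = 1.
h = cos 69.4° / cos 38.9° = 0.3518/0.7782 = 0.4521.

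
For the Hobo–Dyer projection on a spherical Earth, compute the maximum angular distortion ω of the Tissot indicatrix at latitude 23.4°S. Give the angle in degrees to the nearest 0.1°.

16.6°

The Hobo–Dyer projection is cylindrical equal-area with φ₀ = 37.5°. A cylindrical equal-area projection with standard parallel φ₀ has meridian scale h = cos φ / cos φ₀ and parallel scale k = cos φ₀ / cos φ (so areas are preserved, h·k = 1).
At 23.4°: h = 1.157, k = 0.8645; principal scales a = 1.157, b = 0.8645.
sin(ω/2) = (a − b)/(a + b) = 0.2924/2.021 = 0.1446, so ω = 2 arcsin(0.1446) ≈ 16.6°.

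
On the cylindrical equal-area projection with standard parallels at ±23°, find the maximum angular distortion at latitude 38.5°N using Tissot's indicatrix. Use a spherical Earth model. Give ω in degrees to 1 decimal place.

18.5°

Cylindrical equal-area (φ₀ = 23°): h = cos φ / cos 23° along meridians, k = cos 23° / cos φ along parallels; h·k = 1.
At 38.5°: h = 0.8502, k = 1.176; principal scales a = 1.176, b = 0.8502.
sin(ω/2) = (a − b)/(a + b) = 0.3260/2.026 = 0.1609, so ω = 2 arcsin(0.1609) ≈ 18.5°.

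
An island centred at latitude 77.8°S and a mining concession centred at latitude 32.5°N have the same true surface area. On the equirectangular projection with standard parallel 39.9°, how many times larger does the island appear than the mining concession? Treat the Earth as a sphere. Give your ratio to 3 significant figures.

3.99

With standard parallel φ₀ = 39.9°, the equirectangular projection gives x = Rλ cos φ₀, y = Rφ, so h = 1 and k = cos 39.9° / cos φ.
Areal scale at 77.8°: h·k = 1.000 × 3.630 = 3.630.
Areal scale at 32.5°: h·k = 1.000 × 0.9096 = 0.9096.
Ratio = 3.630/0.9096 ≈ 3.99.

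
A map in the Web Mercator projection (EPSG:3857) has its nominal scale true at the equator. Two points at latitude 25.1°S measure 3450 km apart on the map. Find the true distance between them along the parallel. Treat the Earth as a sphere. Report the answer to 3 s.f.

The Mercator projection is conformal; its linear scale factor is the same in every direction and equals sec φ = 1/cos φ.
Along the parallel at 25.1°, map distances are exaggerated by k = sec 25.1° = 1.104.
True distance = 3450 / 1.104 = 3450 × cos 25.1° ≈ 3120 km.

3120 km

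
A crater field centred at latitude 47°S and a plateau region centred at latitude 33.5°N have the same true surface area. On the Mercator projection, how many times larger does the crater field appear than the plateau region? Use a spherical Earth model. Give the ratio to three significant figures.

1.50

Mercator is conformal with k = sec φ, so areal scale = k² = sec²φ.
At 47°: sec²(47°) = 1/0.6820² = 2.150.
At 33.5°: sec²(33.5°) = 1/0.8339² = 1.438.
Ratio = 2.150/1.438 = cos²(33.5°)/cos²(47°) ≈ 1.50.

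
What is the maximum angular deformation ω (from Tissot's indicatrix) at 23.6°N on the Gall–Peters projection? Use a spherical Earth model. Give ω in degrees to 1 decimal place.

Gall–Peters is a cylindrical equal-area projection with standard parallels at ±45°. A cylindrical equal-area projection with standard parallel φ₀ has meridian scale h = cos φ / cos φ₀ and parallel scale k = cos φ₀ / cos φ (so areas are preserved, h·k = 1).
At 23.6°: h = 1.296, k = 0.7716; principal scales a = 1.296, b = 0.7716.
sin(ω/2) = (a − b)/(a + b) = 0.5243/2.068 = 0.2536, so ω = 2 arcsin(0.2536) ≈ 29.4°.

29.4°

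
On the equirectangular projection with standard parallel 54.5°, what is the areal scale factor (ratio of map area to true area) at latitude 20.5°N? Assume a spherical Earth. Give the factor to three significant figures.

0.620

The equidistant cylindrical projection with φ₀ = 54.5° has h = 1 (meridians true) and k = cos φ₀ / cos φ along parallels.
Areal scale = h·k = 1 × cos φ₀ / cos φ; at 20.5°, h = 1.000, k = 0.6200, so h·k = 0.6200.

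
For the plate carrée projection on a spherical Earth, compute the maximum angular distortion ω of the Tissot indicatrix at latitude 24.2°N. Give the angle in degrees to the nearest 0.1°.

In the plate carrée (x = Rλ, y = Rφ), meridians are true-scale (h = 1) and parallels are stretched by k = sec φ.
At 24.2°: h = 1.000, k = 1.096; principal scales a = 1.096, b = 1.000.
sin(ω/2) = (a − b)/(a + b) = 0.09635/2.096 = 0.04596, so ω = 2 arcsin(0.04596) ≈ 5.3°.

5.3°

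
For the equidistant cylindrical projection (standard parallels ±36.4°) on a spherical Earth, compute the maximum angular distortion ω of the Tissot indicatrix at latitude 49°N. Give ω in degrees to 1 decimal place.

11.7°

In the equirectangular projection with standard parallel φ₀ = 36.4° (x = Rλ cos φ₀, y = Rφ), meridians are true-scale (h = 1) and the parallel scale is k = cos φ₀ / cos φ.
At 49°: h = 1.000, k = 1.227; principal scales a = 1.227, b = 1.000.
sin(ω/2) = (a − b)/(a + b) = 0.2269/2.227 = 0.1019, so ω = 2 arcsin(0.1019) ≈ 11.7°.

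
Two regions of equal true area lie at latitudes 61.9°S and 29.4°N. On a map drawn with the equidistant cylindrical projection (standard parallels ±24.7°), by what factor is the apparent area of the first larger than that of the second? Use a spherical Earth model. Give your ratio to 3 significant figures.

1.85

The equidistant cylindrical projection with φ₀ = 24.7° has h = 1 (meridians true) and k = cos φ₀ / cos φ along parallels.
Areal scale at 61.9°: h·k = 1.000 × 1.929 = 1.929.
Areal scale at 29.4°: h·k = 1.000 × 1.043 = 1.043.
Ratio = 1.929/1.043 ≈ 1.85.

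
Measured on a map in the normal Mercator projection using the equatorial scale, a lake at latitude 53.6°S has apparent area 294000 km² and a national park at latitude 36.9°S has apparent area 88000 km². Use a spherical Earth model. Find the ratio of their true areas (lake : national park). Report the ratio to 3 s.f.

Mercator's areal exaggeration is sec²φ; hence true area = (apparent area) · cos²φ.
True area of lake: 294000 × cos²(53.6°) = 294000 × 0.3521 = 103500 km².
True area of national park: 88000 × cos²(36.9°) = 88000 × 0.6395 = 56280 km².
Ratio = 103500 / 56280 ≈ 1.84.

1.84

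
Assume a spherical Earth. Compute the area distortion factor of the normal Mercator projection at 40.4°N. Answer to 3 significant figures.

For Mercator, h = k = sec φ (a conformal cylindrical projection has a single point scale, 1/cos φ).
Areal scale = k² = sec²φ = 1/cos²(40.4°) = 1/0.7615² = 1.724.

1.72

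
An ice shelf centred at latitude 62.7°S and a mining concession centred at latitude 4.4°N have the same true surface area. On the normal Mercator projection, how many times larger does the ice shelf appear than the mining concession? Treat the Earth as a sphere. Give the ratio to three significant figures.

4.73

Mercator areal scale is sec²φ.
At 62.7°: sec²(62.7°) = 1/0.4586² = 4.754.
At 4.4°: sec²(4.4°) = 1/0.9971² = 1.006.
Ratio = 4.754/1.006 = cos²(4.4°)/cos²(62.7°) ≈ 4.73.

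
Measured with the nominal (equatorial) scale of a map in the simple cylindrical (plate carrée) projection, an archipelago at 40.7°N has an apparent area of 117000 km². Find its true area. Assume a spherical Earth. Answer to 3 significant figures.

88700 km²

Plate carrée maps x = Rλ, y = Rφ. The meridian scale is h = 1 and the parallel scale is k = 1/cos φ = sec φ.
Areal scale = h·k = 1 × sec φ; at 40.7°, h = 1.000, k = 1.319, so h·k = 1.319.
True area = apparent / (areal scale) = 117000 / 1.319 ≈ 88700 km².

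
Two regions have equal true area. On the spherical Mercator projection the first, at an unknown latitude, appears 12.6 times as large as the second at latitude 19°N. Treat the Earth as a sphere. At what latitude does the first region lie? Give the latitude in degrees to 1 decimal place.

74.6°

For equal true areas on Mercator, apparent areas scale as sec²φ, so the ratio is cos²φ₂ / cos²φ₁.
cos²φ₂ / cos²φ₁ = 12.6  ⇒  cos φ₁ = cos 19° / √12.6 = 0.9455/3.550 = 0.2664.
φ₁ = arccos(0.2664) ≈ 74.6°.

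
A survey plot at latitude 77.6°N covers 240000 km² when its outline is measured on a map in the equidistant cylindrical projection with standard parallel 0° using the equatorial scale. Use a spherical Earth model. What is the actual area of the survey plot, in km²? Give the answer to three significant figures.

51500 km²

Plate carrée maps x = Rλ, y = Rφ. The meridian scale is h = 1 and the parallel scale is k = 1/cos φ = sec φ.
Areal scale = h·k = 1 × sec φ; at 77.6°, h = 1.000, k = 4.657, so h·k = 4.657.
True area = apparent / (areal scale) = 240000 / 4.657 ≈ 51500 km².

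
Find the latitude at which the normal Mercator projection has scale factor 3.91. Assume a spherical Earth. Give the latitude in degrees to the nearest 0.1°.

75.2°

Mercator scale is k = sec φ = 1/cos φ.
1/cos φ = 3.91  ⇒  cos φ = 0.2558  ⇒  φ = arccos(0.2558) ≈ 75.2°.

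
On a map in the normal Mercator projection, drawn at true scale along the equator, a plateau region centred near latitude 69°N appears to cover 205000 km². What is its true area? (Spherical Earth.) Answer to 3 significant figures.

For Mercator, h = k = sec φ (a conformal cylindrical projection has a single point scale, 1/cos φ).
Areal scale = k² = sec²φ = 1/cos²(69°) = 1/0.3584² = 7.786.
True area = apparent / (areal scale) = 205000 / 7.786 ≈ 26300 km².

26300 km²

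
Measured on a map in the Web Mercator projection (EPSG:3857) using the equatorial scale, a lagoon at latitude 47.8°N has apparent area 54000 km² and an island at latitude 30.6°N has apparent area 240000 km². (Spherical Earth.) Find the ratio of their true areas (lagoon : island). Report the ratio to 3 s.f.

Mercator's areal exaggeration is sec²φ; hence true area = (apparent area) · cos²φ.
True area of lagoon: 54000 × cos²(47.8°) = 54000 × 0.4512 = 24370 km².
True area of island: 240000 × cos²(30.6°) = 240000 × 0.7409 = 177800 km².
Ratio = 24370 / 177800 ≈ 0.137.

0.137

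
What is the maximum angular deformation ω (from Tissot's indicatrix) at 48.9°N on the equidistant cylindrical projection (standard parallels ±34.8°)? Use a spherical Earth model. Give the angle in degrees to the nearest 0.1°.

With standard parallel φ₀ = 34.8°, the equirectangular projection gives x = Rλ cos φ₀, y = Rφ, so h = 1 and k = cos 34.8° / cos φ.
At 48.9°: h = 1.000, k = 1.249; principal scales a = 1.249, b = 1.000.
sin(ω/2) = (a − b)/(a + b) = 0.2491/2.249 = 0.1108, so ω = 2 arcsin(0.1108) ≈ 12.7°.

12.7°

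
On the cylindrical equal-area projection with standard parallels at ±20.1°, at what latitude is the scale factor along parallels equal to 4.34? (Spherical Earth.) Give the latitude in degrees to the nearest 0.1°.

77.5°

For cylindrical equal-area with standard parallel φ₀, h = cos φ / cos φ₀ and k = cos φ₀ / cos φ, so h·k = 1.
k = cos φ₀ / cos φ = 4.34  ⇒  cos φ = cos 20.1° / 4.34 = 0.2164.
φ = arccos(0.2164) ≈ 77.5°.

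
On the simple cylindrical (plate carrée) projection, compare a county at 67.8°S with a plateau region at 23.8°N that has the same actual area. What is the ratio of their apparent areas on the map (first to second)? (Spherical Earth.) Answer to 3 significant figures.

Plate carrée maps x = Rλ, y = Rφ. The meridian scale is h = 1 and the parallel scale is k = 1/cos φ = sec φ.
Areal scale at 67.8°: h·k = 1.000 × 2.647 = 2.647.
Areal scale at 23.8°: h·k = 1.000 × 1.093 = 1.093.
Ratio = 2.647/1.093 ≈ 2.42.

2.42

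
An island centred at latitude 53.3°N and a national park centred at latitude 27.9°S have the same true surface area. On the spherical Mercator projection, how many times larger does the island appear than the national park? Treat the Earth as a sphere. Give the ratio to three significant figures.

Mercator areal scale is sec²φ.
At 53.3°: sec²(53.3°) = 1/0.5976² = 2.800.
At 27.9°: sec²(27.9°) = 1/0.8838² = 1.280.
Ratio = 2.800/1.280 = cos²(27.9°)/cos²(53.3°) ≈ 2.19.

2.19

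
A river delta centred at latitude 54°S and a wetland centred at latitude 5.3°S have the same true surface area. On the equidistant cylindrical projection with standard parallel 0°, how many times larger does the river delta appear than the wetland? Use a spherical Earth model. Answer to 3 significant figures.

In the plate carrée (x = Rλ, y = Rφ), meridians are true-scale (h = 1) and parallels are stretched by k = sec φ.
Areal scale at 54°: h·k = 1.000 × 1.701 = 1.701.
Areal scale at 5.3°: h·k = 1.000 × 1.004 = 1.004.
Ratio = 1.701/1.004 ≈ 1.69.

1.69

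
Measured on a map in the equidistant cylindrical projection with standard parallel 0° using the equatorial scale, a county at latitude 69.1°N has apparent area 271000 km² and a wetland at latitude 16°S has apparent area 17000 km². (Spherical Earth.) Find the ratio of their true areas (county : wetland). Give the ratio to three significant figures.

5.92

Plate carrée has h = 1 and k = sec φ, giving areal scale sec φ; true area = (apparent area) · cos φ.
True area of county: 271000 × cos(69.1°) = 271000 × 0.3567 = 96680 km².
True area of wetland: 17000 × cos(16°) = 17000 × 0.9613 = 16340 km².
Ratio = 96680 / 16340 ≈ 5.92.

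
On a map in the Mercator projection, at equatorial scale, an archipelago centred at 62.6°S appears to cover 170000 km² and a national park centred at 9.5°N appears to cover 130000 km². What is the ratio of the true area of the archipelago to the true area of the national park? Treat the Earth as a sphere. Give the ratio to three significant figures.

Mercator's areal exaggeration is sec²φ; hence true area = (apparent area) · cos²φ.
True area of archipelago: 170000 × cos²(62.6°) = 170000 × 0.2118 = 36000 km².
True area of national park: 130000 × cos²(9.5°) = 130000 × 0.9728 = 126500 km².
Ratio = 36000 / 126500 ≈ 0.285.

0.285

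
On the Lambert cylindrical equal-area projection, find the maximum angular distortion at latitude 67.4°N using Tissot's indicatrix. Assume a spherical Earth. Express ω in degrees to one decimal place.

95.9°

The Lambert cylindrical equal-area projection is the cylindrical equal-area projection with its standard parallel at the equator (φ₀ = 0). Cylindrical equal-area (φ₀ = 0°): h = cos φ / cos 0° along meridians, k = cos 0° / cos φ along parallels; h·k = 1.
At 67.4°: h = 0.3843, k = 2.602; principal scales a = 2.602, b = 0.3843.
sin(ω/2) = (a − b)/(a + b) = 2.218/2.986 = 0.7426, so ω = 2 arcsin(0.7426) ≈ 95.9°.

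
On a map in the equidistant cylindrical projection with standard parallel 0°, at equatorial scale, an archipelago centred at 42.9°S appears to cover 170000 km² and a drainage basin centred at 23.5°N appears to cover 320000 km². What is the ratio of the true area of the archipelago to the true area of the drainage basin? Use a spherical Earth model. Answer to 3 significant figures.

0.424

On the plate carrée, areal scale = h·k = 1 × sec φ, so true area = apparent × cos φ.
True area of archipelago: 170000 × cos(42.9°) = 170000 × 0.7325 = 124500 km².
True area of drainage basin: 320000 × cos(23.5°) = 320000 × 0.9171 = 293500 km².
Ratio = 124500 / 293500 ≈ 0.424.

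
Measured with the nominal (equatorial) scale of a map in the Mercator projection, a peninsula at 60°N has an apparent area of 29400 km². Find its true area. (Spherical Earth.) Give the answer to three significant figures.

7350 km²

For Mercator, h = k = sec φ (a conformal cylindrical projection has a single point scale, 1/cos φ).
Areal scale = k² = sec²φ = 1/cos²(60°) = 1/0.5000² = 4.000.
True area = apparent / (areal scale) = 29400 / 4.000 ≈ 7350 km².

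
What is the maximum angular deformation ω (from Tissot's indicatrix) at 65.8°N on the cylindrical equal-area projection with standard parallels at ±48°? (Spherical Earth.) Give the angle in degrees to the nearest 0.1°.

Cylindrical equal-area (φ₀ = 48°): h = cos φ / cos 48° along meridians, k = cos 48° / cos φ along parallels; h·k = 1.
At 65.8°: h = 0.6126, k = 1.632; principal scales a = 1.632, b = 0.6126.
sin(ω/2) = (a − b)/(a + b) = 1.020/2.245 = 0.4542, so ω = 2 arcsin(0.4542) ≈ 54.0°.

54.0°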